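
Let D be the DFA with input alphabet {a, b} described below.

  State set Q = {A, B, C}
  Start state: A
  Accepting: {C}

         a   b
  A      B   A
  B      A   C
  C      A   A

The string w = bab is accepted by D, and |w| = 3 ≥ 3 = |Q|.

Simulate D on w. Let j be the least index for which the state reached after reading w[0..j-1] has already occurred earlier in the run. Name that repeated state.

State sequence: A -b-> A -a-> B -b-> C
First repeat at step 1: A was already visited.

The earliest repeat is at step j = 1: D is in A, which it already visited at step i = 0.

A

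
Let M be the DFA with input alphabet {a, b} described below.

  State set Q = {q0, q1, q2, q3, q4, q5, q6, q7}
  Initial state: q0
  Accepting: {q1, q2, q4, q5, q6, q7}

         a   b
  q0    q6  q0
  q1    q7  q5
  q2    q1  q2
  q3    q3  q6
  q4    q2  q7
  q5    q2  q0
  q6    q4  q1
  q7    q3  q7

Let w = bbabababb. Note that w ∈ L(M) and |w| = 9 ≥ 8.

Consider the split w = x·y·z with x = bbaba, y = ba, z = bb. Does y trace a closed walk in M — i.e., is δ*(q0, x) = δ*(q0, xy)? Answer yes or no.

State sequence: q0 -b-> q0 -b-> q0 -a-> q6 -b-> q1 -a-> q7 -b-> q7 -a-> q3

After x (step 5): q7. After xy (step 7): q3.
They differ (q7 ≠ q3), so y is not a cycle from the state after x; this split is not the one the pumping-lemma construction produces, and pumping y need not keep the string in L(M).

no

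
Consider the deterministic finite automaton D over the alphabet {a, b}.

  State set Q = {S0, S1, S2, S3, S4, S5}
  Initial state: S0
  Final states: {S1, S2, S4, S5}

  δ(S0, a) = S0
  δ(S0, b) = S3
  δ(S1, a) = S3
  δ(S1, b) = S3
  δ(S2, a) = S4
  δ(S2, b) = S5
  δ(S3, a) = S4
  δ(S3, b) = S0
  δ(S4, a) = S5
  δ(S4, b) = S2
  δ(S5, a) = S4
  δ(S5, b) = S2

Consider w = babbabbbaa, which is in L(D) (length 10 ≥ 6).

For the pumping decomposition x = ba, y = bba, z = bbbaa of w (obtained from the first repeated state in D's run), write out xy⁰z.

xy⁰z = xz = ba·bbbaa = babbbaa.
Reading y = bba takes D from S4 back to S4, so after x the machine is still in S4, and z then leads to the accepting state S5. Hence babbbaa ∈ L(D).

babbbaa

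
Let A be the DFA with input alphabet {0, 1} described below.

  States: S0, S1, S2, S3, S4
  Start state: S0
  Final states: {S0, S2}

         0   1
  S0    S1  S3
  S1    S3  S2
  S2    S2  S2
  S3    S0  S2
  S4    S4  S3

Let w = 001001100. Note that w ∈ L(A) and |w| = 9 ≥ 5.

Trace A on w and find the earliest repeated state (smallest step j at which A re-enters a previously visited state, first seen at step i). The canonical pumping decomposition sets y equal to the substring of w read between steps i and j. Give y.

0

State sequence: S0 -0-> S1 -0-> S3 -1-> S2 -0-> S2 -0-> S2 -1-> S2 -1-> S2 -0-> S2 -0-> S2
First repeat at step 4: S2 was already visited.

So i = 3, j = 4, giving x = w[0:3] = 001, y = w[3:4] = 0, z = w[4:9] = 01100.
Check: |xy| = 4 ≤ 5 and |y| = 1 ≥ 1. Reading y takes A from S2 back to S2, so every xyⁱz is accepted.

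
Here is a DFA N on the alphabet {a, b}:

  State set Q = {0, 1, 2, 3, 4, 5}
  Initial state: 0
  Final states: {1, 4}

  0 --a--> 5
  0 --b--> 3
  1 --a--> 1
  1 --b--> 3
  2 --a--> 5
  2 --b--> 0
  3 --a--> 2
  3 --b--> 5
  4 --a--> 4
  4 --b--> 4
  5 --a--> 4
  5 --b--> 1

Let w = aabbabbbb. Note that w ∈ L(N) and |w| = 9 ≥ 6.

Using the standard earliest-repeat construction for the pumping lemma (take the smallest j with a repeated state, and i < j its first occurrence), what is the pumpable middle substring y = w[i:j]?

b

State sequence: 0 -a-> 5 -a-> 4 -b-> 4 -b-> 4 -a-> 4 -b-> 4 -b-> 4 -b-> 4 -b-> 4
First repeat at step 3: 4 was already visited.

So i = 2, j = 3, giving x = w[0:2] = aa, y = w[2:3] = b, z = w[3:9] = babbbb.
Check: |xy| = 3 ≤ 6 and |y| = 1 ≥ 1. Reading y takes N from 4 back to 4, so every xyⁱz is accepted.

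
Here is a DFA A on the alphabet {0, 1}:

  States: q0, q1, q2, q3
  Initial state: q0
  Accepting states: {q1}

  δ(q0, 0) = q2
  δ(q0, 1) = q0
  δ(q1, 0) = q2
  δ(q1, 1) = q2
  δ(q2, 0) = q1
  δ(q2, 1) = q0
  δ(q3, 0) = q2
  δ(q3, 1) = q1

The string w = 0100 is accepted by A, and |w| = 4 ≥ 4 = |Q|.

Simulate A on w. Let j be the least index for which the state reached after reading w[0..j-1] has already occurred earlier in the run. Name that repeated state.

q0

State sequence: q0 -0-> q2 -1-> q0 -0-> q2 -0-> q1
First repeat at step 2: q0 was already visited.

The earliest repeat is at step j = 2: A is in q0, which it already visited at step i = 0.
Pumping length from the standard proof: p = 4 (the number of states). The repeated state found above gives |xy| = j ≤ 4 and |y| = j − i ≥ 1.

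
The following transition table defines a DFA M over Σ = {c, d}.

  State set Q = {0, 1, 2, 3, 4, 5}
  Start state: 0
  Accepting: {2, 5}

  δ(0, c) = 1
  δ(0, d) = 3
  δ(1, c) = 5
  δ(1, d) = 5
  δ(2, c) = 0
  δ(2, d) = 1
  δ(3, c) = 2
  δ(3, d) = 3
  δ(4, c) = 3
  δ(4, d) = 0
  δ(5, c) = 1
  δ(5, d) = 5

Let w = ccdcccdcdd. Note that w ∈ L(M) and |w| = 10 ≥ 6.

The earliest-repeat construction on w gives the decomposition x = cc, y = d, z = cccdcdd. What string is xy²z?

xy^2z = cc·d·d·cccdcdd = ccddcccdcdd.
Reading y = d takes M from 5 back to 5, so after x·y·y the machine is still in 5, and z then leads to the accepting state 5. Hence ccddcccdcdd ∈ L(M).

ccddcccdcdd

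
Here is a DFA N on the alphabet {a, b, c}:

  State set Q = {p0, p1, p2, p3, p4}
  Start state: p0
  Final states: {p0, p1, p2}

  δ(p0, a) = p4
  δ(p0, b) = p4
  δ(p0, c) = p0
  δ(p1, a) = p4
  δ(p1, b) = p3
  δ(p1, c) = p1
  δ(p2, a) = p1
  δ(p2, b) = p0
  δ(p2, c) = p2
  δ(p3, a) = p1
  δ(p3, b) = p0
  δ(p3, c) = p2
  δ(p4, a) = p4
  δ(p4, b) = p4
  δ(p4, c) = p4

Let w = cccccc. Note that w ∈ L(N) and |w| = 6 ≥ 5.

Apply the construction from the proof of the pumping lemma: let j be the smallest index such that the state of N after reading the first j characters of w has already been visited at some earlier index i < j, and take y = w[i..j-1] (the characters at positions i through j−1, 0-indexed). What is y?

c

State sequence: p0 -c-> p0 -c-> p0 -c-> p0 -c-> p0 -c-> p0 -c-> p0
First repeat at step 1: p0 was already visited.

So i = 0, j = 1, giving x = w[0:0] = ε, y = w[0:1] = c, z = w[1:6] = ccccc.
Check: |xy| = 1 ≤ 5 and |y| = 1 ≥ 1. Reading y takes N from p0 back to p0, so every xyⁱz is accepted.
Since N has 5 states, any run of length ≥ 5 visits 5+1 states, so by pigeonhole some state repeats within the first 5 steps — that repeat gives the pumpable loop.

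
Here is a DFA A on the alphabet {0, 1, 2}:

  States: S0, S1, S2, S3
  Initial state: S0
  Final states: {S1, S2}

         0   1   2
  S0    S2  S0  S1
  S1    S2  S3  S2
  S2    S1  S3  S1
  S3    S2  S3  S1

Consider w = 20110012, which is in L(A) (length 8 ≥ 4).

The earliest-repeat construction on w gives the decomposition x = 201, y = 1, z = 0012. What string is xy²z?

xy^2z = 201·1·1·0012 = 201110012.
Reading y = 1 takes A from S3 back to S3, so after x·y·y the machine is still in S3, and z then leads to the accepting state S1. Hence 201110012 ∈ L(A).

201110012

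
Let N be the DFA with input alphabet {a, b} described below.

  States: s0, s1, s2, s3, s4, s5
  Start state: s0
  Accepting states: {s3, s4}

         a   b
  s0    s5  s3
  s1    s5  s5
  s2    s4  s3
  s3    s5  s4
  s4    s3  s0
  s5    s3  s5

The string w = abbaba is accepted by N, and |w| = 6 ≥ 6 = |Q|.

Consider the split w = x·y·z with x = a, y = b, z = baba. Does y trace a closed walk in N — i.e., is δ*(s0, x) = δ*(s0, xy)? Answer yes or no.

State sequence: s0 -a-> s5 -b-> s5

After x (step 1): s5. After xy (step 2): s5.
They match, so y = b drives N around a cycle from s5 back to itself; pumping y any number of times keeps N in s5 before reading z, and xyⁱz ∈ L(N) for every i ≥ 0.

yes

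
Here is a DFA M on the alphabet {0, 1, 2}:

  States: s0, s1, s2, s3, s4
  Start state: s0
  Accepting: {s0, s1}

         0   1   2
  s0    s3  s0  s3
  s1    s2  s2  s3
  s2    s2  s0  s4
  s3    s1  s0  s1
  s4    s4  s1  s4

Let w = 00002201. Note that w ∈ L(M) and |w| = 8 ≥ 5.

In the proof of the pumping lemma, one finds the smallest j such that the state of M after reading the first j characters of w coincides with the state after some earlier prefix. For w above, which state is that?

s2

State sequence: s0 -0-> s3 -0-> s1 -0-> s2 -0-> s2 -2-> s4 -2-> s4 -0-> s4 -1-> s1
First repeat at step 4: s2 was already visited.

The earliest repeat is at step j = 4: M is in s2, which it already visited at step i = 3.
Since M has 5 states, any run of length ≥ 5 visits 5+1 states, so by pigeonhole some state repeats within the first 5 steps — that repeat gives the pumpable loop.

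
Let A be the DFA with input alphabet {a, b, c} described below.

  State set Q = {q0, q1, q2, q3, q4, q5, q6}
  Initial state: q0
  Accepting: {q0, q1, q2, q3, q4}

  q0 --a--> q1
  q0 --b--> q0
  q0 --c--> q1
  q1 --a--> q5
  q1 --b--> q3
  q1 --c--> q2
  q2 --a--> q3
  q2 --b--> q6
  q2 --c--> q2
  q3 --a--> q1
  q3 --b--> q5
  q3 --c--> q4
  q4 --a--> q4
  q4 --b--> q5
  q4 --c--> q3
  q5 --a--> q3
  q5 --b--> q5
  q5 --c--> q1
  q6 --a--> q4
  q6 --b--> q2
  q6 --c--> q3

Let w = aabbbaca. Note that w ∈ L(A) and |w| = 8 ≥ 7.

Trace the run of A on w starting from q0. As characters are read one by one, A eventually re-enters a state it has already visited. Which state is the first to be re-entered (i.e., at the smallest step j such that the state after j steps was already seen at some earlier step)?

q5

Run of A on w = a a b b b a c a:
  step 0: q0  (start)
  step 1: q1  (read a: q0→q1)
  step 2: q5  (read a: q1→q5)
  step 3: q5  (read b: q5→q5)   ← first repeat (q5 seen earlier)
  step 4: q5  (read b: q5→q5)
  step 5: q5  (read b: q5→q5)
  step 6: q3  (read a: q5→q3)
  step 7: q4  (read c: q3→q4)
  step 8: q4  (read a: q4→q4)

The earliest repeat is at step j = 3: A is in q5, which it already visited at step i = 2.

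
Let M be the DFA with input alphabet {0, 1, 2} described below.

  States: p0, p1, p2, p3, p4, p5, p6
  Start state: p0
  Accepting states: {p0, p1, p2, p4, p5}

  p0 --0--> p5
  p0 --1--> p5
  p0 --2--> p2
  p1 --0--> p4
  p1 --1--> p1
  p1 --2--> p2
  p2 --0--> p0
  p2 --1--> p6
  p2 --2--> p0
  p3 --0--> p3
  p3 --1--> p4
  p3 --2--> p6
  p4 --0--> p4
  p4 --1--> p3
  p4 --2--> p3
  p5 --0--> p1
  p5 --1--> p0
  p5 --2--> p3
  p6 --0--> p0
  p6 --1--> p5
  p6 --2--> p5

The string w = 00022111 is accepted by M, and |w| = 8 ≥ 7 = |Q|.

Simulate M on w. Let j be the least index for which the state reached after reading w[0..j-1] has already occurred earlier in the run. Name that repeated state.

p5

Run of M on w = 0 0 0 2 2 1 1 1:
  step 0: p0  (start)
  step 1: p5  (read 0: p0→p5)
  step 2: p1  (read 0: p5→p1)
  step 3: p4  (read 0: p1→p4)
  step 4: p3  (read 2: p4→p3)
  step 5: p6  (read 2: p3→p6)
  step 6: p5  (read 1: p6→p5)   ← first repeat (p5 seen earlier)
  step 7: p0  (read 1: p5→p0)
  step 8: p5  (read 1: p0→p5)

The earliest repeat is at step j = 6: M is in p5, which it already visited at step i = 1.
The DFA has 7 states, so the proof of the pumping lemma guarantees a repeated state among the first 7+1 visited; the segment between the two visits is the pumpable y.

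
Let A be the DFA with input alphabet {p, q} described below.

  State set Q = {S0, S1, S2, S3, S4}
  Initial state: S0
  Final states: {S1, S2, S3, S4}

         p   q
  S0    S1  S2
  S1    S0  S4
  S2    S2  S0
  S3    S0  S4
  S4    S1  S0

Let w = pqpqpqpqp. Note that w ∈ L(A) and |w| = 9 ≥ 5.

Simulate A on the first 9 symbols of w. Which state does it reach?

S1

Run of A on the first 9 characters of w = p q p q p q p q p:
  step 0: S0  (start)
  step 1: S1  (read p: S0→S1)
  step 2: S4  (read q: S1→S4)
  step 3: S1  (read p: S4→S1)
  step 4: S4  (read q: S1→S4)
  step 5: S1  (read p: S4→S1)
  step 6: S4  (read q: S1→S4)
  step 7: S1  (read p: S4→S1)
  step 8: S4  (read q: S1→S4)
  step 9: S1  (read p: S4→S1)

After reading 9 characters, A is in state S1.
(This kind of state-tracing is the core of the pumping-lemma construction: with 5 states, pigeonhole forces a repeat within the first 5 steps.)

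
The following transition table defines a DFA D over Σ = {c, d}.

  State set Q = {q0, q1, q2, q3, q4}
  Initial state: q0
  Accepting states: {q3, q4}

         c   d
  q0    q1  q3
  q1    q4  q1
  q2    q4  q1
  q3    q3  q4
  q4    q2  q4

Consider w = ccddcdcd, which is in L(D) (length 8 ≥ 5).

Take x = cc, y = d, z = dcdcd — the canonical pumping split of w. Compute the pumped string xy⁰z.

ccdcdcd

xy⁰z = xz = cc·dcdcd = ccdcdcd.
Reading y = d takes D from q4 back to q4, so after x the machine is still in q4, and z then leads to the accepting state q4. Hence ccdcdcd ∈ L(D).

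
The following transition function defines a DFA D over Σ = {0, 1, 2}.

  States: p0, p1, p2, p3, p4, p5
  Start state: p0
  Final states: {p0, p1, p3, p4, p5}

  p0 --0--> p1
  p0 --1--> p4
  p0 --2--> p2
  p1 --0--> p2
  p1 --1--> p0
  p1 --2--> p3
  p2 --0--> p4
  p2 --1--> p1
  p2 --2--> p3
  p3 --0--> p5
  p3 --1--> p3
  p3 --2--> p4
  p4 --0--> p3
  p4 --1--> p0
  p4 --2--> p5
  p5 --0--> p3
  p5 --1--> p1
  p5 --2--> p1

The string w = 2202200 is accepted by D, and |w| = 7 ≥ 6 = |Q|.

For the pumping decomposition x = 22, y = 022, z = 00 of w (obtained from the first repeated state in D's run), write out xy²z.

2202202200

xy^2z = 22·022·022·00 = 2202202200.
Reading y = 022 takes D from p3 back to p3, so after x·y·y the machine is still in p3, and z then leads to the accepting state p3. Hence 2202202200 ∈ L(D).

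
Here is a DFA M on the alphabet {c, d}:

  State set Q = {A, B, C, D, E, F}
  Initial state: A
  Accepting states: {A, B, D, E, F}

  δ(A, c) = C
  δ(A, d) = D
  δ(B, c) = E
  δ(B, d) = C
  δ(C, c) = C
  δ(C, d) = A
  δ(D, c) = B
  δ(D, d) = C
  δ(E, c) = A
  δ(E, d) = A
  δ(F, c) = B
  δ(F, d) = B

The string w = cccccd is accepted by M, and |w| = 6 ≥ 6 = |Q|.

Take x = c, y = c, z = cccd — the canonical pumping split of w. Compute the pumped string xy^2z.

xy^2z = c·c·c·cccd = ccccccd.
Reading y = c takes M from C back to C, so after x·y·y the machine is still in C, and z then leads to the accepting state A. Hence ccccccd ∈ L(M).

ccccccd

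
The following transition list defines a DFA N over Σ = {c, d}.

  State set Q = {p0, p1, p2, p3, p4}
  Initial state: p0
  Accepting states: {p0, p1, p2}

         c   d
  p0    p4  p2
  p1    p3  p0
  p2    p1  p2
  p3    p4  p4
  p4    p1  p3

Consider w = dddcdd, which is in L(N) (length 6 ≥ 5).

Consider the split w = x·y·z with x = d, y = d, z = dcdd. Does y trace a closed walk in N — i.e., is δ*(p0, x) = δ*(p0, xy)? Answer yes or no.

Run of N on the first 2 characters of w = d d:
  step 0: p0  (start)
  step 1: p2  (read d: p0→p2)
  step 2: p2  (read d: p2→p2)

After x (step 1): p2. After xy (step 2): p2.
They match, so y = d drives N around a cycle from p2 back to itself; pumping y any number of times keeps N in p2 before reading z, and xyⁱz ∈ L(N) for every i ≥ 0.

yes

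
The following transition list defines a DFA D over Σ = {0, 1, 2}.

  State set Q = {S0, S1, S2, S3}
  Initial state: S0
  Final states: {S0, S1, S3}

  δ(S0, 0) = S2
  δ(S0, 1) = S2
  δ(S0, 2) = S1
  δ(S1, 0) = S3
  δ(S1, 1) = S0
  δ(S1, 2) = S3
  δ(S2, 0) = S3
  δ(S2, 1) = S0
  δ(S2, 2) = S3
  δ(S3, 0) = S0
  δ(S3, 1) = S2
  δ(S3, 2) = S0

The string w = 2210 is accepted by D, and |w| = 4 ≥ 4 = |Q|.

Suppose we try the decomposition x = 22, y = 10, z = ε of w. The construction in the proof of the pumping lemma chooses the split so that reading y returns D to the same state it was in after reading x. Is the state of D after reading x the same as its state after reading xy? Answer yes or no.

State sequence: S0 -2-> S1 -2-> S3 -1-> S2 -0-> S3

After x (step 2): S3. After xy (step 4): S3.
They match, so y = 10 drives D around a cycle from S3 back to itself; pumping y any number of times keeps D in S3 before reading z, and xyⁱz ∈ L(D) for every i ≥ 0.

yes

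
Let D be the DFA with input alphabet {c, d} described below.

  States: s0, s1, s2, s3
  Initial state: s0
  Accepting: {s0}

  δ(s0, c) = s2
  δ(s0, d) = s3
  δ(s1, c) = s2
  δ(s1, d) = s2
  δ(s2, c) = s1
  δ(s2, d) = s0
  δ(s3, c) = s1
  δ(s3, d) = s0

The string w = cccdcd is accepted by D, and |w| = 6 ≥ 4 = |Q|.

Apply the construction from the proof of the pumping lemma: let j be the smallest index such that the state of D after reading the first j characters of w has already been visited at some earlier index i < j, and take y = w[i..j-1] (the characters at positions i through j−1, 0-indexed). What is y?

State sequence: s0 -c-> s2 -c-> s1 -c-> s2 -d-> s0 -c-> s2 -d-> s0
First repeat at step 3: s2 was already visited.

So i = 1, j = 3, giving x = w[0:1] = c, y = w[1:3] = cc, z = w[3:6] = dcd.
Check: |xy| = 3 ≤ 4 and |y| = 2 ≥ 1. Reading y takes D from s2 back to s2, so every xyⁱz is accepted.

cc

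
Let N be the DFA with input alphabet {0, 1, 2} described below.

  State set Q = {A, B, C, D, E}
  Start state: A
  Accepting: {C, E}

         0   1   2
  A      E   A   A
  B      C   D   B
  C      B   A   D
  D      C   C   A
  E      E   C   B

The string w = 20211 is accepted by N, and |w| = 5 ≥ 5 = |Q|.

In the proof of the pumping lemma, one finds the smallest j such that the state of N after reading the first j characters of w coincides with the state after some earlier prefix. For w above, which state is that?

Run of N on w = 2 0 2 1 1:
  step 0: A  (start)
  step 1: A  (read 2: A→A)   ← first repeat (A seen earlier)
  step 2: E  (read 0: A→E)
  step 3: B  (read 2: E→B)
  step 4: D  (read 1: B→D)
  step 5: C  (read 1: D→C)

The earliest repeat is at step j = 1: N is in A, which it already visited at step i = 0.
Pumping length from the standard proof: p = 5 (the number of states). The repeated state found above gives |xy| = j ≤ 5 and |y| = j − i ≥ 1.

A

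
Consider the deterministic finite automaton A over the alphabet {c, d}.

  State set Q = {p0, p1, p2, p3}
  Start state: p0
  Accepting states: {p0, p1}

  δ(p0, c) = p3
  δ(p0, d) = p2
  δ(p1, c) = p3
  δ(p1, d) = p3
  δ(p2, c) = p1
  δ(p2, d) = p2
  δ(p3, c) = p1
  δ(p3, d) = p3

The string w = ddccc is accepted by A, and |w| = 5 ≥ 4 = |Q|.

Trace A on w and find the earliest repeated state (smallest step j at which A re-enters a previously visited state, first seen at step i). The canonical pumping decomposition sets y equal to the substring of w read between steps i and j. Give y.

d

State sequence: p0 -d-> p2 -d-> p2 -c-> p1 -c-> p3 -c-> p1
First repeat at step 2: p2 was already visited.

So i = 1, j = 2, giving x = w[0:1] = d, y = w[1:2] = d, z = w[2:5] = ccc.
Check: |xy| = 2 ≤ 4 and |y| = 1 ≥ 1. Reading y takes A from p2 back to p2, so every xyⁱz is accepted.
Since A has 4 states, any run of length ≥ 4 visits 4+1 states, so by pigeonhole some state repeats within the first 4 steps — that repeat gives the pumpable loop.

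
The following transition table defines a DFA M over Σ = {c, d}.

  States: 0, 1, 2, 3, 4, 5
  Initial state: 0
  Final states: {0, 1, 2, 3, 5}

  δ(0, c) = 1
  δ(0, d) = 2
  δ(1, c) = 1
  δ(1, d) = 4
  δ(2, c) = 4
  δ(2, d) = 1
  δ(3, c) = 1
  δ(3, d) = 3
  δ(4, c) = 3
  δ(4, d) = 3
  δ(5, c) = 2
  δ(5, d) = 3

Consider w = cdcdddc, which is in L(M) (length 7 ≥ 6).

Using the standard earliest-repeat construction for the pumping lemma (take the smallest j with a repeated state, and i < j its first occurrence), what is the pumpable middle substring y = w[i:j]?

Run of M on w = c d c d d d c:
  step 0: 0  (start)
  step 1: 1  (read c: 0→1)
  step 2: 4  (read d: 1→4)
  step 3: 3  (read c: 4→3)
  step 4: 3  (read d: 3→3)   ← first repeat (3 seen earlier)
  step 5: 3  (read d: 3→3)
  step 6: 3  (read d: 3→3)
  step 7: 1  (read c: 3→1)

So i = 3, j = 4, giving x = w[0:3] = cdc, y = w[3:4] = d, z = w[4:7] = ddc.
Check: |xy| = 4 ≤ 6 and |y| = 1 ≥ 1. Reading y takes M from 3 back to 3, so every xyⁱz is accepted.

d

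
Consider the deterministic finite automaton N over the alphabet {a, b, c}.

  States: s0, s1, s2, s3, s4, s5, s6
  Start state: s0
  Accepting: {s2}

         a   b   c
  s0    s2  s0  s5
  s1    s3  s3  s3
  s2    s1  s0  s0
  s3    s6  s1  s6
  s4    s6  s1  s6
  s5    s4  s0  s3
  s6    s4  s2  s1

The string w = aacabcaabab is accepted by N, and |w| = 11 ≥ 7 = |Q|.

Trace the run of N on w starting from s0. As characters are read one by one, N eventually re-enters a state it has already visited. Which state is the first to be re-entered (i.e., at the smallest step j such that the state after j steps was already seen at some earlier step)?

s2

Run of N on w = a a c a b c a a b a b:
  step 0: s0  (start)
  step 1: s2  (read a: s0→s2)
  step 2: s1  (read a: s2→s1)
  step 3: s3  (read c: s1→s3)
  step 4: s6  (read a: s3→s6)
  step 5: s2  (read b: s6→s2)   ← first repeat (s2 seen earlier)
  step 6: s0  (read c: s2→s0)
  step 7: s2  (read a: s0→s2)
  step 8: s1  (read a: s2→s1)
  step 9: s3  (read b: s1→s3)
  step 10: s6  (read a: s3→s6)
  step 11: s2  (read b: s6→s2)

The earliest repeat is at step j = 5: N is in s2, which it already visited at step i = 1.
With |Q| = 7, pigeonhole forces a state repeat no later than step 7; the substring read between the first and second visits to that state can be pumped.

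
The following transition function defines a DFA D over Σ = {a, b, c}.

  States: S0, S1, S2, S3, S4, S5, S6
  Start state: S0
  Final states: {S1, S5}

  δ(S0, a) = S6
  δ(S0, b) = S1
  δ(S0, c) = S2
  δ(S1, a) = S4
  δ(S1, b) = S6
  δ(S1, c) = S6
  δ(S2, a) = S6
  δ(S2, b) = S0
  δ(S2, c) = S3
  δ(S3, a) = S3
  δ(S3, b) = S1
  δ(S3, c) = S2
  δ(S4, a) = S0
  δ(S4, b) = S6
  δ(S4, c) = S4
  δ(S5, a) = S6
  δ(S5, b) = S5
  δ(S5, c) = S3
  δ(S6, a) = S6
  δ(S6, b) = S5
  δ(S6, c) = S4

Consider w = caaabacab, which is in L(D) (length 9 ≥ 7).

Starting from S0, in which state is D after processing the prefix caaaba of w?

Run of D on the first 6 characters of w = c a a a b a:
  step 0: S0  (start)
  step 1: S2  (read c: S0→S2)
  step 2: S6  (read a: S2→S6)
  step 3: S6  (read a: S6→S6)
  step 4: S6  (read a: S6→S6)
  step 5: S5  (read b: S6→S5)
  step 6: S6  (read a: S5→S6)

After reading 6 characters, D is in state S6.
(This kind of state-tracing is the core of the pumping-lemma construction: with 7 states, pigeonhole forces a repeat within the first 7 steps.)

S6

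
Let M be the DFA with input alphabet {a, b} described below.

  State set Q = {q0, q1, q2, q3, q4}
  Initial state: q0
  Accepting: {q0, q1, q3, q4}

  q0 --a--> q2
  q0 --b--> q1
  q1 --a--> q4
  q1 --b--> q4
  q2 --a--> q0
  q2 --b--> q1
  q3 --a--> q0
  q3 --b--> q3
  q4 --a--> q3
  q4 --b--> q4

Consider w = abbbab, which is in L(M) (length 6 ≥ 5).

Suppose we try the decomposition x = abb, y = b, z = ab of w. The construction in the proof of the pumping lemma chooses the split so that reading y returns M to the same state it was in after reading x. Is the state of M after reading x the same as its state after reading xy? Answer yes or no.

yes

State sequence: q0 -a-> q2 -b-> q1 -b-> q4 -b-> q4

After x (step 3): q4. After xy (step 4): q4.
They match, so y = b drives M around a cycle from q4 back to itself; pumping y any number of times keeps M in q4 before reading z, and xyⁱz ∈ L(M) for every i ≥ 0.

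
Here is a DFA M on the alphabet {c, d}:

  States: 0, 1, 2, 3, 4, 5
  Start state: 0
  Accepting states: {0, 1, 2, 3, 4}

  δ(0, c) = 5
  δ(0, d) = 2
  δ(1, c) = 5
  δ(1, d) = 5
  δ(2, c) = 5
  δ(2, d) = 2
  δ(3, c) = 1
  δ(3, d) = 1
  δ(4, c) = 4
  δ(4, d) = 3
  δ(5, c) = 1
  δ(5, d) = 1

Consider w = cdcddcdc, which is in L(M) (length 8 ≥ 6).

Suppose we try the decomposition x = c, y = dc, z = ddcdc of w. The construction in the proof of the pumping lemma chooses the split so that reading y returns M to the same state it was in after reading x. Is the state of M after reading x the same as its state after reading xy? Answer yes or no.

yes

State sequence: 0 -c-> 5 -d-> 1 -c-> 5

After x (step 1): 5. After xy (step 3): 5.
They match, so y = dc drives M around a cycle from 5 back to itself; pumping y any number of times keeps M in 5 before reading z, and xyⁱz ∈ L(M) for every i ≥ 0.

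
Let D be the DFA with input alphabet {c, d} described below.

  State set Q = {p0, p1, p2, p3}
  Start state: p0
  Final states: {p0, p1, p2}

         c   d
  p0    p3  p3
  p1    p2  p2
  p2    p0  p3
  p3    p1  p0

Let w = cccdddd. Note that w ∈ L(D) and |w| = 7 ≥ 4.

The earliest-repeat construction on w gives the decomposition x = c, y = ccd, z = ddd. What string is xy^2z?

cccdccdddd

xy^2z = c·ccd·ccd·ddd = cccdccdddd.
Reading y = ccd takes D from p3 back to p3, so after x·y·y the machine is still in p3, and z then leads to the accepting state p0. Hence cccdccdddd ∈ L(D).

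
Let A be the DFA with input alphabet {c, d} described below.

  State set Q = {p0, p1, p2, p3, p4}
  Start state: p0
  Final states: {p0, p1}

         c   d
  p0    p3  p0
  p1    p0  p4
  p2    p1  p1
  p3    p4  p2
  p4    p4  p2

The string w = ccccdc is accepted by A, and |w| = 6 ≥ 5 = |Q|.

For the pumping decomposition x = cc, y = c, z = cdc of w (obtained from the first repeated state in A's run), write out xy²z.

cccccdc

xy^2z = cc·c·c·cdc = cccccdc.
Reading y = c takes A from p4 back to p4, so after x·y·y the machine is still in p4, and z then leads to the accepting state p1. Hence cccccdc ∈ L(A).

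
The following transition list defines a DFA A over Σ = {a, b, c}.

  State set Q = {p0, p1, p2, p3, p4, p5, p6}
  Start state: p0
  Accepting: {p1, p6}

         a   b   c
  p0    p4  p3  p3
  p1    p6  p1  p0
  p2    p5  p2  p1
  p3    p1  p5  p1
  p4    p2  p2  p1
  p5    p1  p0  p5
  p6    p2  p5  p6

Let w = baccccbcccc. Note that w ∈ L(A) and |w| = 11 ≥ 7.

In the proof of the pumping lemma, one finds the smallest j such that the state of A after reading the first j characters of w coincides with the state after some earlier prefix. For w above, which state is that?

p0

State sequence: p0 -b-> p3 -a-> p1 -c-> p0 -c-> p3 -c-> p1 -c-> p0 -b-> p3 -c-> p1 -c-> p0 -c-> p3 -c-> p1
First repeat at step 3: p0 was already visited.

The earliest repeat is at step j = 3: A is in p0, which it already visited at step i = 0.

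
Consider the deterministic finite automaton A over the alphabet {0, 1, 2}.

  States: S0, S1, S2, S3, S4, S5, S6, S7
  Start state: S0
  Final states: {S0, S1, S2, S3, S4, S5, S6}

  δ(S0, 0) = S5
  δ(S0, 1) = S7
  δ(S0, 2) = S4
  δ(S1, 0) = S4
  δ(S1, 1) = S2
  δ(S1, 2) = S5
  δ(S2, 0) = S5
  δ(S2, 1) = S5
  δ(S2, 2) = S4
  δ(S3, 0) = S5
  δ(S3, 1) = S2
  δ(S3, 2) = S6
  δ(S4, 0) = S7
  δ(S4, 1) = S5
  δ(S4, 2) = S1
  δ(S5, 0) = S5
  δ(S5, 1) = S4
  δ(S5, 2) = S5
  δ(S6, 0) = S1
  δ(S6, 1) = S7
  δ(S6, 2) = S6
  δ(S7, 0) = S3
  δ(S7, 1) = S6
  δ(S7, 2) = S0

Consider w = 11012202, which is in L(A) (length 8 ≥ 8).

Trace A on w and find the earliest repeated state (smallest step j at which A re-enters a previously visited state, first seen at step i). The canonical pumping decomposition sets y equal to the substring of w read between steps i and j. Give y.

Run of A on w = 1 1 0 1 2 2 0 2:
  step 0: S0  (start)
  step 1: S7  (read 1: S0→S7)
  step 2: S6  (read 1: S7→S6)
  step 3: S1  (read 0: S6→S1)
  step 4: S2  (read 1: S1→S2)
  step 5: S4  (read 2: S2→S4)
  step 6: S1  (read 2: S4→S1)   ← first repeat (S1 seen earlier)
  step 7: S4  (read 0: S1→S4)
  step 8: S1  (read 2: S4→S1)

So i = 3, j = 6, giving x = w[0:3] = 110, y = w[3:6] = 122, z = w[6:8] = 02.
Check: |xy| = 6 ≤ 8 and |y| = 3 ≥ 1. Reading y takes A from S1 back to S1, so every xyⁱz is accepted.
The DFA has 8 states, so the proof of the pumping lemma guarantees a repeated state among the first 8+1 visited; the segment between the two visits is the pumpable y.

122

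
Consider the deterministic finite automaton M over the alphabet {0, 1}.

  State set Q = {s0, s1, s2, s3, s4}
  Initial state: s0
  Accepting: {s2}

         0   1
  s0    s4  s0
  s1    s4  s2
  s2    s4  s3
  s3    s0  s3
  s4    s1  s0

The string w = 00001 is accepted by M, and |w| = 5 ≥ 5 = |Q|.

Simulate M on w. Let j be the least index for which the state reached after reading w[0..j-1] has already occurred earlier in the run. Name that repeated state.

s4

State sequence: s0 -0-> s4 -0-> s1 -0-> s4 -0-> s1 -1-> s2
First repeat at step 3: s4 was already visited.

The earliest repeat is at step j = 3: M is in s4, which it already visited at step i = 1.
The DFA has 5 states, so the proof of the pumping lemma guarantees a repeated state among the first 5+1 visited; the segment between the two visits is the pumpable y.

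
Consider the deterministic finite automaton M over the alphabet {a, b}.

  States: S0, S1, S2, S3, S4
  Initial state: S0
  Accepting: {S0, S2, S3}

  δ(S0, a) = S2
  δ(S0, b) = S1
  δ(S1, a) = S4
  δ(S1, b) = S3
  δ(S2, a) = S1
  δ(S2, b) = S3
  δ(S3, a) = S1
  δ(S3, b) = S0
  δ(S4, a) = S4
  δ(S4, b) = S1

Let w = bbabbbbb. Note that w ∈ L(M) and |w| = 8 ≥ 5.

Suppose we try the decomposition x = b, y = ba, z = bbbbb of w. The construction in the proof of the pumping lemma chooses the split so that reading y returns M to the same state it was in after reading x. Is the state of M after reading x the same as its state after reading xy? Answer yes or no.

yes

State sequence: S0 -b-> S1 -b-> S3 -a-> S1

After x (step 1): S1. After xy (step 3): S1.
They match, so y = ba drives M around a cycle from S1 back to itself; pumping y any number of times keeps M in S1 before reading z, and xyⁱz ∈ L(M) for every i ≥ 0.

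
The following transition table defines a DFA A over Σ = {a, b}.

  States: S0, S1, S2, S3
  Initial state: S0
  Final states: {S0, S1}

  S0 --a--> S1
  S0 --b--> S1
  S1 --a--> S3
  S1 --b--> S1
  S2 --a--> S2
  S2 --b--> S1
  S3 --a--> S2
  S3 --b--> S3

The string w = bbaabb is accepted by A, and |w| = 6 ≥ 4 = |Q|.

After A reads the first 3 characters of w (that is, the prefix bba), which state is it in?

State sequence: S0 -b-> S1 -b-> S1 -a-> S3

After reading 3 characters, A is in state S3.

S3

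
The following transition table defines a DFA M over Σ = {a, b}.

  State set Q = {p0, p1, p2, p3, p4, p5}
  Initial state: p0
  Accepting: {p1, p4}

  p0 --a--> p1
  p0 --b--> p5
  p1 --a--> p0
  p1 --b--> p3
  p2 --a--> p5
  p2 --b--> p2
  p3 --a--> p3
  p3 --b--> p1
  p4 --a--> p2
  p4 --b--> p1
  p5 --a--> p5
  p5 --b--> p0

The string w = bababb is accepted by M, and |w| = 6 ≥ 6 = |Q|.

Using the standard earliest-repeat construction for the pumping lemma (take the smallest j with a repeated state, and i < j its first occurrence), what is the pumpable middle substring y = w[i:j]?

State sequence: p0 -b-> p5 -a-> p5 -b-> p0 -a-> p1 -b-> p3 -b-> p1
First repeat at step 2: p5 was already visited.

So i = 1, j = 2, giving x = w[0:1] = b, y = w[1:2] = a, z = w[2:6] = babb.
Check: |xy| = 2 ≤ 6 and |y| = 1 ≥ 1. Reading y takes M from p5 back to p5, so every xyⁱz is accepted.
With |Q| = 6, pigeonhole forces a state repeat no later than step 6; the substring read between the first and second visits to that state can be pumped.

a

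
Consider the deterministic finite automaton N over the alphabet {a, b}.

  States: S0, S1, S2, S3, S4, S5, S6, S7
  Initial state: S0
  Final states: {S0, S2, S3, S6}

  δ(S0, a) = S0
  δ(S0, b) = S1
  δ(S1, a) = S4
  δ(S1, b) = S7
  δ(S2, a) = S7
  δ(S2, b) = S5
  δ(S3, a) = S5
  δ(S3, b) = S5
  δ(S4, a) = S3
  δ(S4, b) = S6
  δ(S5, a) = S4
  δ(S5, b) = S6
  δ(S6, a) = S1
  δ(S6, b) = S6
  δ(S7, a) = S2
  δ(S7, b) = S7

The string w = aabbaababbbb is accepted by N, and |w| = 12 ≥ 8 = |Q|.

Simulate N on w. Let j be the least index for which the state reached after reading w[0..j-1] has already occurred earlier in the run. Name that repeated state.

S0

Run of N on w = a a b b a a b a b b b b:
  step 0: S0  (start)
  step 1: S0  (read a: S0→S0)   ← first repeat (S0 seen earlier)
  step 2: S0  (read a: S0→S0)
  step 3: S1  (read b: S0→S1)
  step 4: S7  (read b: S1→S7)
  step 5: S2  (read a: S7→S2)
  step 6: S7  (read a: S2→S7)
  step 7: S7  (read b: S7→S7)
  step 8: S2  (read a: S7→S2)
  step 9: S5  (read b: S2→S5)
  step 10: S6  (read b: S5→S6)
  step 11: S6  (read b: S6→S6)
  step 12: S6  (read b: S6→S6)

The earliest repeat is at step j = 1: N is in S0, which it already visited at step i = 0.
With |Q| = 8, pigeonhole forces a state repeat no later than step 8; the substring read between the first and second visits to that state can be pumped.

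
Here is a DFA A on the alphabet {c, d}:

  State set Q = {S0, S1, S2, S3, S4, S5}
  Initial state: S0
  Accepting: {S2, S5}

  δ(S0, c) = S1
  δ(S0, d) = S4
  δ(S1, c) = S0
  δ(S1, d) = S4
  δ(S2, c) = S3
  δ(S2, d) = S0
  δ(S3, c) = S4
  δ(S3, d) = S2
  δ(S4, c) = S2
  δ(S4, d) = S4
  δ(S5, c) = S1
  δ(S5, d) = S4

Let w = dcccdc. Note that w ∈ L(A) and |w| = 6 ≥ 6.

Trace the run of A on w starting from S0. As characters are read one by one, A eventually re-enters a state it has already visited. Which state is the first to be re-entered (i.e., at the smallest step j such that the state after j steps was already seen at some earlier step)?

S4

State sequence: S0 -d-> S4 -c-> S2 -c-> S3 -c-> S4 -d-> S4 -c-> S2
First repeat at step 4: S4 was already visited.

The earliest repeat is at step j = 4: A is in S4, which it already visited at step i = 1.
Since A has 6 states, any run of length ≥ 6 visits 6+1 states, so by pigeonhole some state repeats within the first 6 steps — that repeat gives the pumpable loop.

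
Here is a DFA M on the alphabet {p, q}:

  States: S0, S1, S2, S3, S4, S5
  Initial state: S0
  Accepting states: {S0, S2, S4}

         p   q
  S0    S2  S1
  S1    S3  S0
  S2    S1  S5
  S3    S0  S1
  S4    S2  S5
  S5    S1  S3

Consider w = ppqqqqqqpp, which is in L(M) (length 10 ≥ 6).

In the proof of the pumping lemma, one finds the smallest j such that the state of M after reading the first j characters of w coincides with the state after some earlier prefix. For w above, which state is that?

S0

Run of M on w = p p q q q q q q p p:
  step 0: S0  (start)
  step 1: S2  (read p: S0→S2)
  step 2: S1  (read p: S2→S1)
  step 3: S0  (read q: S1→S0)   ← first repeat (S0 seen earlier)
  step 4: S1  (read q: S0→S1)
  step 5: S0  (read q: S1→S0)
  step 6: S1  (read q: S0→S1)
  step 7: S0  (read q: S1→S0)
  step 8: S1  (read q: S0→S1)
  step 9: S3  (read p: S1→S3)
  step 10: S0  (read p: S3→S0)

The earliest repeat is at step j = 3: M is in S0, which it already visited at step i = 0.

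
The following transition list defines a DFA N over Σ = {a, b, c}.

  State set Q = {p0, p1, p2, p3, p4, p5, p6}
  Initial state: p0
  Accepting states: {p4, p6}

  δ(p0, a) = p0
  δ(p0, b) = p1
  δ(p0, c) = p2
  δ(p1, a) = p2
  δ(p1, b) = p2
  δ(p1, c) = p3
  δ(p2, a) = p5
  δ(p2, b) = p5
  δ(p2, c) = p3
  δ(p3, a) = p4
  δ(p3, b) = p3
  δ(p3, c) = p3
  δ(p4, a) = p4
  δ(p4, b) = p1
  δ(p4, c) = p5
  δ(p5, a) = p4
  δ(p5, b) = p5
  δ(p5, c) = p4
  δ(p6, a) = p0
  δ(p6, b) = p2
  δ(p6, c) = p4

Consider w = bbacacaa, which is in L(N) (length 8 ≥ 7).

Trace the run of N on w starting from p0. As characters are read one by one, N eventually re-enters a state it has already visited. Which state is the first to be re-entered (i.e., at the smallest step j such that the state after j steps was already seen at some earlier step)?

p4

Run of N on w = b b a c a c a a:
  step 0: p0  (start)
  step 1: p1  (read b: p0→p1)
  step 2: p2  (read b: p1→p2)
  step 3: p5  (read a: p2→p5)
  step 4: p4  (read c: p5→p4)
  step 5: p4  (read a: p4→p4)   ← first repeat (p4 seen earlier)
  step 6: p5  (read c: p4→p5)
  step 7: p4  (read a: p5→p4)
  step 8: p4  (read a: p4→p4)

The earliest repeat is at step j = 5: N is in p4, which it already visited at step i = 4.
With |Q| = 7, pigeonhole forces a state repeat no later than step 7; the substring read between the first and second visits to that state can be pumped.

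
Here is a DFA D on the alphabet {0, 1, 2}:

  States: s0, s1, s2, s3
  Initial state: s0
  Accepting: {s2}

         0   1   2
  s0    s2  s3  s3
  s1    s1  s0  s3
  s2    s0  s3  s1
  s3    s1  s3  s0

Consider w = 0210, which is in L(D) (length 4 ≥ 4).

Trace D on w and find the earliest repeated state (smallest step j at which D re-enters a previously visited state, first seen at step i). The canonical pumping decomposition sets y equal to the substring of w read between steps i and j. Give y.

021

Run of D on w = 0 2 1 0:
  step 0: s0  (start)
  step 1: s2  (read 0: s0→s2)
  step 2: s1  (read 2: s2→s1)
  step 3: s0  (read 1: s1→s0)   ← first repeat (s0 seen earlier)
  step 4: s2  (read 0: s0→s2)

So i = 0, j = 3, giving x = w[0:0] = ε, y = w[0:3] = 021, z = w[3:4] = 0.
Check: |xy| = 3 ≤ 4 and |y| = 3 ≥ 1. Reading y takes D from s0 back to s0, so every xyⁱz is accepted.
The DFA has 4 states, so the proof of the pumping lemma guarantees a repeated state among the first 4+1 visited; the segment between the two visits is the pumpable y.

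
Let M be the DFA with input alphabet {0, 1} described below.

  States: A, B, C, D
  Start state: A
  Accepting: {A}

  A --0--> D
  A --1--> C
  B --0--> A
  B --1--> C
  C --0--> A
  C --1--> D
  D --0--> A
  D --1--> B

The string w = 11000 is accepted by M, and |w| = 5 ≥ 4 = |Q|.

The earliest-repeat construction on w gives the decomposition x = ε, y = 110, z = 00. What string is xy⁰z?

00

xy⁰z = xz = ε·00 = 00.
Reading y = 110 takes M from A back to A, so after x the machine is still in A, and z then leads to the accepting state A. Hence 00 ∈ L(M).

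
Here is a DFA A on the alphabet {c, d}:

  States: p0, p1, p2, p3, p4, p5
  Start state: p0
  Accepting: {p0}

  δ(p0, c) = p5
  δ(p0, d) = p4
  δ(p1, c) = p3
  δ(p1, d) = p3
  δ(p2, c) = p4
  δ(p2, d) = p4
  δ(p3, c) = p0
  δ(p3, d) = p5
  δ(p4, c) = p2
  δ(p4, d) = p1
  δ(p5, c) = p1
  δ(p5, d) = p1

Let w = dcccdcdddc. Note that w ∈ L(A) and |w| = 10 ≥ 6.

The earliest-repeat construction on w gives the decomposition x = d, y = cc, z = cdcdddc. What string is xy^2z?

dcccccdcdddc

xy^2z = d·cc·cc·cdcdddc = dcccccdcdddc.
Reading y = cc takes A from p4 back to p4, so after x·y·y the machine is still in p4, and z then leads to the accepting state p0. Hence dcccccdcdddc ∈ L(A).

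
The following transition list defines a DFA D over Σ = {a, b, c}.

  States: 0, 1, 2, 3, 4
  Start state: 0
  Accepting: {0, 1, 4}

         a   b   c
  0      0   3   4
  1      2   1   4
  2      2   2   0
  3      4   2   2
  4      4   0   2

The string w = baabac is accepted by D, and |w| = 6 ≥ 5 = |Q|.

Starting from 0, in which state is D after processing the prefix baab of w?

0

State sequence: 0 -b-> 3 -a-> 4 -a-> 4 -b-> 0

After reading 4 characters, D is in state 0.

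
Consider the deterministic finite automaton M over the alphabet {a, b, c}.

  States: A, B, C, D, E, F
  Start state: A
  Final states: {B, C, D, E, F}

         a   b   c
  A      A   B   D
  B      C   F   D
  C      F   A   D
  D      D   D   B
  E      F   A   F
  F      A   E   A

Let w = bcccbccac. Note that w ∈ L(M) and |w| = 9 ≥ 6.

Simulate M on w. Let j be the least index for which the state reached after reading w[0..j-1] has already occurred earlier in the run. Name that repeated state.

Run of M on w = b c c c b c c a c:
  step 0: A  (start)
  step 1: B  (read b: A→B)
  step 2: D  (read c: B→D)
  step 3: B  (read c: D→B)   ← first repeat (B seen earlier)
  step 4: D  (read c: B→D)
  step 5: D  (read b: D→D)
  step 6: B  (read c: D→B)
  step 7: D  (read c: B→D)
  step 8: D  (read a: D→D)
  step 9: B  (read c: D→B)

The earliest repeat is at step j = 3: M is in B, which it already visited at step i = 1.
With |Q| = 6, pigeonhole forces a state repeat no later than step 6; the substring read between the first and second visits to that state can be pumped.

B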